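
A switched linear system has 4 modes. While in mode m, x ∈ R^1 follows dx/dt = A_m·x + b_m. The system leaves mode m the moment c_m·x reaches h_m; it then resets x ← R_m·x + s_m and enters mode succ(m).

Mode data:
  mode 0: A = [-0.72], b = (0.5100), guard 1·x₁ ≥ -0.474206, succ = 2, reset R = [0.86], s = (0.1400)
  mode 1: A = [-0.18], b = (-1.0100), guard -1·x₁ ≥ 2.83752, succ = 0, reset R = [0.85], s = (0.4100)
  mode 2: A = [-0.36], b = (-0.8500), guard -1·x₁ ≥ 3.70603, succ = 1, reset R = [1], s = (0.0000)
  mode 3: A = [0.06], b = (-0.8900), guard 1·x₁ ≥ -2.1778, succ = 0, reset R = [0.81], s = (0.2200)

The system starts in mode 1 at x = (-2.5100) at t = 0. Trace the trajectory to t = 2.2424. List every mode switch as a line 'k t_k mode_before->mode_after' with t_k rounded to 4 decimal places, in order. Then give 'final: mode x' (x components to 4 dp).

1 0.6201 1->0
2 1.7720 0->2
final: 2 -0.5939

Mode 1: guard c·x = 2.8375 hit at Δt = 0.6201 (t = 0.6201), x⁻ = (-2.8375) → reset → x⁺ = (-2.0019), jump to mode 0
Mode 0: guard c·x = -0.4742 hit at Δt = 1.1519 (t = 1.7720), x⁻ = (-0.4742) → reset → x⁺ = (-0.2678), jump to mode 2
Mode 2: flow for 0.4704 to horizon, guard not reached → x = (-0.5939)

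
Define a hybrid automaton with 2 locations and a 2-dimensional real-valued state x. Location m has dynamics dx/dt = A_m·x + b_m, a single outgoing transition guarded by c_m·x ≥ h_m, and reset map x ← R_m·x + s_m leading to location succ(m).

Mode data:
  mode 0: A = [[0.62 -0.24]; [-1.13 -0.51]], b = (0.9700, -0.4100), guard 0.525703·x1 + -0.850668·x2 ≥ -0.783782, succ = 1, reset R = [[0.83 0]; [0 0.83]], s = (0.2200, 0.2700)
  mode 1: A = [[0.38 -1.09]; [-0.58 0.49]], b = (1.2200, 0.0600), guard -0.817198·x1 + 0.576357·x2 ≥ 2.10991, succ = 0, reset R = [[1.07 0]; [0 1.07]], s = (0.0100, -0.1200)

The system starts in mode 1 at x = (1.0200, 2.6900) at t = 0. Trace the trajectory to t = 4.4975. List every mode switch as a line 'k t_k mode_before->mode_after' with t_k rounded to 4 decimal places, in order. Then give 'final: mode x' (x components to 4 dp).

1 0.6172 1->0
2 2.0247 0->1
3 3.9711 1->0
final: 0 -0.6937 2.3466

Mode 1: guard c·x = 2.1099 hit at Δt = 0.6172 (t = 0.6172), x⁻ = (-0.1414, 3.4602) → reset → x⁺ = (-0.1413, 3.5824), jump to mode 0
Mode 0: guard c·x = -0.7838 hit at Δt = 1.4075 (t = 2.0247), x⁻ = (0.4867, 1.2221) → reset → x⁺ = (0.6240, 1.2844), jump to mode 1
Mode 1: guard c·x = 2.1099 hit at Δt = 1.9464 (t = 3.9711), x⁻ = (-0.6223, 2.7784) → reset → x⁺ = (-0.6559, 2.8529), jump to mode 0
Mode 0: flow for 0.5264 to horizon, guard not reached → x = (-0.6937, 2.3466)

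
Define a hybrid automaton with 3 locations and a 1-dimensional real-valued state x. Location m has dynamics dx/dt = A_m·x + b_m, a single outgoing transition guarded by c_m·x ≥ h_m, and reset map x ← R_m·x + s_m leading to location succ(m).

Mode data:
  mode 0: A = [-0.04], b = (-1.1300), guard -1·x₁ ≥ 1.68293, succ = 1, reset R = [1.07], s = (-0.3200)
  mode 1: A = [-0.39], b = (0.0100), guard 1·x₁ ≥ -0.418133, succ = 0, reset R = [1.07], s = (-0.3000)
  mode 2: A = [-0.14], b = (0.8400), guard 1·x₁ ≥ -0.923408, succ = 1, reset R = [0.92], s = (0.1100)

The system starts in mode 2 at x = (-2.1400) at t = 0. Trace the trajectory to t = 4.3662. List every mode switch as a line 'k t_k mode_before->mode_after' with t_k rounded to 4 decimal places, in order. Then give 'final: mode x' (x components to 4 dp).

Mode 2: guard c·x = -0.9234 hit at Δt = 1.1563 (t = 1.1563), x⁻ = (-0.9234) → reset → x⁺ = (-0.7395), jump to mode 1
Mode 1: guard c·x = -0.4181 hit at Δt = 1.3969 (t = 2.5532), x⁻ = (-0.4181) → reset → x⁺ = (-0.7474), jump to mode 0
Mode 0: guard c·x = 1.6829 hit at Δt = 0.8652 (t = 3.4184), x⁻ = (-1.6829) → reset → x⁺ = (-2.1207), jump to mode 1
Mode 1: flow for 0.9478 to horizon, guard not reached → x = (-1.4575)

1 1.1563 2->1
2 2.5532 1->0
3 3.4184 0->1
final: 1 -1.4575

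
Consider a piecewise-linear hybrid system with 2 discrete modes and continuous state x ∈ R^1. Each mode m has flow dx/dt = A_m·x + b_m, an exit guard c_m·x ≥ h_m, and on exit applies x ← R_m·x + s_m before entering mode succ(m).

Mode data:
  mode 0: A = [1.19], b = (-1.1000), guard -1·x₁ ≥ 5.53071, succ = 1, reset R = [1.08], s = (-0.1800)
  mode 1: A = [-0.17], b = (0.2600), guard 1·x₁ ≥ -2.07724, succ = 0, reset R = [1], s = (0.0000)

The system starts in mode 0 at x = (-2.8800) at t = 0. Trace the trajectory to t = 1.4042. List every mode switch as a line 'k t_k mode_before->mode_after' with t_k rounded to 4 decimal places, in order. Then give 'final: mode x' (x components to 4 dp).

Mode 0: guard c·x = 5.5307 hit at Δt = 0.4443 (t = 0.4443), x⁻ = (-5.5307) → reset → x⁺ = (-6.1532), jump to mode 1
Mode 1: flow for 0.9599 to horizon, guard not reached → x = (-4.9964)

1 0.4443 0->1
final: 1 -4.9964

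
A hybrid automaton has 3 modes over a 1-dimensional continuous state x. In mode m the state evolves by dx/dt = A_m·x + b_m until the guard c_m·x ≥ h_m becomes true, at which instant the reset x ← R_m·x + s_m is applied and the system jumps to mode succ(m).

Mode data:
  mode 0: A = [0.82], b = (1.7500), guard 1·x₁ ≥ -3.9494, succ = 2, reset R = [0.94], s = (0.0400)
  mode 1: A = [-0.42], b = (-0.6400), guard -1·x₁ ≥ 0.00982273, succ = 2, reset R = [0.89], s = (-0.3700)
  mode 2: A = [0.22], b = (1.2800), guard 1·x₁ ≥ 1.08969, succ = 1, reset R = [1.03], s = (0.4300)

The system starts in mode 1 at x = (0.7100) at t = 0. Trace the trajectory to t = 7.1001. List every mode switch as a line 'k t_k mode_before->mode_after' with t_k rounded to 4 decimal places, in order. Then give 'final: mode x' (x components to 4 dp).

Mode 1: guard c·x = 0.0098 hit at Δt = 0.9261 (t = 0.9261), x⁻ = (-0.0098) → reset → x⁺ = (-0.3787), jump to mode 2
Mode 2: guard c·x = 1.0897 hit at Δt = 1.0863 (t = 2.0124), x⁻ = (1.0897) → reset → x⁺ = (1.5524), jump to mode 1
Mode 1: guard c·x = 0.0098 hit at Δt = 1.6880 (t = 3.7004), x⁻ = (-0.0098) → reset → x⁺ = (-0.3787), jump to mode 2
Mode 2: guard c·x = 1.0897 hit at Δt = 1.0863 (t = 4.7867), x⁻ = (1.0897) → reset → x⁺ = (1.5524), jump to mode 1
Mode 1: guard c·x = 0.0098 hit at Δt = 1.6880 (t = 6.4746), x⁻ = (-0.0098) → reset → x⁺ = (-0.3787), jump to mode 2
Mode 2: flow for 0.6255 to horizon, guard not reached → x = (0.4237)

1 0.9261 1->2
2 2.0124 2->1
3 3.7004 1->2
4 4.7867 2->1
5 6.4746 1->2
final: 2 0.4237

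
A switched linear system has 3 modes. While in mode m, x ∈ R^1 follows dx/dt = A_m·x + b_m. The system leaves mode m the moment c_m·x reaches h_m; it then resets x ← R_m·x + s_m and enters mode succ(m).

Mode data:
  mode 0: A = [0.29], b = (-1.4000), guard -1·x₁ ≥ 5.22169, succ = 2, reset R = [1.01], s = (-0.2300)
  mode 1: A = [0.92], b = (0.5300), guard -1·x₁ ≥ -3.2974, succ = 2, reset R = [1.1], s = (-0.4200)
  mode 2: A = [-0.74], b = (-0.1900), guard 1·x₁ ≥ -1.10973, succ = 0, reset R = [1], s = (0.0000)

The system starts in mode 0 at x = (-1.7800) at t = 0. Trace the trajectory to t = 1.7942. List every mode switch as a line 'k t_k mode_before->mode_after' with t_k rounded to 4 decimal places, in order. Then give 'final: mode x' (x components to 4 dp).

Mode 0: guard c·x = 5.2217 hit at Δt = 1.4458 (t = 1.4458), x⁻ = (-5.2217) → reset → x⁺ = (-5.5039), jump to mode 2
Mode 2: flow for 0.3484 to horizon, guard not reached → x = (-4.3114)

1 1.4458 0->2
final: 2 -4.3114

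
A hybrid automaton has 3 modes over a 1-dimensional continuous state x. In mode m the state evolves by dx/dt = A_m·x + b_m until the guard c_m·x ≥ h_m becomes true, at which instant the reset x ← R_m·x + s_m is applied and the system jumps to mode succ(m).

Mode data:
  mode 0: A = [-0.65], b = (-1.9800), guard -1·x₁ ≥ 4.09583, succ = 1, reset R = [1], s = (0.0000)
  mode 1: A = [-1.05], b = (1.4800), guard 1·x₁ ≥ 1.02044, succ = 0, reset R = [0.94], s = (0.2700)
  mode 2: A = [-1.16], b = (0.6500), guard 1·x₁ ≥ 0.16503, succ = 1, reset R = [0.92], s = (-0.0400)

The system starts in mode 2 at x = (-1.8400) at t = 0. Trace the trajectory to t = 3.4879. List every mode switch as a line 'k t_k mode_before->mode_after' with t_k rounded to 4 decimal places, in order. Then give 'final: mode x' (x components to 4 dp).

Mode 2: guard c·x = 0.1650 hit at Δt = 1.5549 (t = 1.5549), x⁻ = (0.1650) → reset → x⁺ = (0.1118), jump to mode 1
Mode 1: guard c·x = 1.0204 hit at Δt = 1.1472 (t = 2.7021), x⁻ = (1.0204) → reset → x⁺ = (1.2292), jump to mode 0
Mode 0: flow for 0.7858 to horizon, guard not reached → x = (-0.4808)

1 1.5549 2->1
2 2.7021 1->0
final: 0 -0.4808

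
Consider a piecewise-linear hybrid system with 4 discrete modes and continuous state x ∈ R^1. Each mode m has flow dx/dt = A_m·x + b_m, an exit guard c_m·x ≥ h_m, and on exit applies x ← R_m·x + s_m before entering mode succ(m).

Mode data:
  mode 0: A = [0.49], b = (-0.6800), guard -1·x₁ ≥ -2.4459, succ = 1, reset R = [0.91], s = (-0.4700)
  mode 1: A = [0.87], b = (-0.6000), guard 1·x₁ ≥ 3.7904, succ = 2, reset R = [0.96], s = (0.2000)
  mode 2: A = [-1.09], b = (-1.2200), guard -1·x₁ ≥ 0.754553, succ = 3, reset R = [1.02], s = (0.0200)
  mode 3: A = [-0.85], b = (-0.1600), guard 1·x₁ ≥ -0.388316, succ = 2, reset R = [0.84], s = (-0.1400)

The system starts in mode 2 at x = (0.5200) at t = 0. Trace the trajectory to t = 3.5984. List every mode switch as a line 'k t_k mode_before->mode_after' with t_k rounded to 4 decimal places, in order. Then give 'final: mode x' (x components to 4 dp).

Mode 2: guard c·x = 0.7546 hit at Δt = 1.3788 (t = 1.3788), x⁻ = (-0.7546) → reset → x⁺ = (-0.7496), jump to mode 3
Mode 3: guard c·x = -0.3883 hit at Δt = 1.2138 (t = 2.5926), x⁻ = (-0.3883) → reset → x⁺ = (-0.4662), jump to mode 2
Mode 2: guard c·x = 0.7546 hit at Δt = 0.5345 (t = 3.1271), x⁻ = (-0.7546) → reset → x⁺ = (-0.7496), jump to mode 3
Mode 3: flow for 0.4713 to horizon, guard not reached → x = (-0.5643)

1 1.3788 2->3
2 2.5926 3->2
3 3.1271 2->3
final: 3 -0.5643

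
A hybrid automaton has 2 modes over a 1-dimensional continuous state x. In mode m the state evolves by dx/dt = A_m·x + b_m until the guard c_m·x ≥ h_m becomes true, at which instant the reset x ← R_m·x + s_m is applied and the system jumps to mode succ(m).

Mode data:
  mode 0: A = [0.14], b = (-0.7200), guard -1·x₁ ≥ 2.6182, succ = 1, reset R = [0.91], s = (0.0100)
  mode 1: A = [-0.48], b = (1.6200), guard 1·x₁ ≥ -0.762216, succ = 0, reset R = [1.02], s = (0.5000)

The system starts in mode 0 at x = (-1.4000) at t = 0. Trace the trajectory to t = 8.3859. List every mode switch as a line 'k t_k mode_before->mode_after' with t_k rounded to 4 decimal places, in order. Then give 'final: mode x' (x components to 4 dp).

1 1.2196 0->1
2 1.9045 1->0
3 4.4685 0->1
4 5.1534 1->0
5 7.7175 0->1
final: 1 -0.7950

Mode 0: guard c·x = 2.6182 hit at Δt = 1.2196 (t = 1.2196), x⁻ = (-2.6182) → reset → x⁺ = (-2.3726), jump to mode 1
Mode 1: guard c·x = -0.7622 hit at Δt = 0.6849 (t = 1.9045), x⁻ = (-0.7622) → reset → x⁺ = (-0.2775), jump to mode 0
Mode 0: guard c·x = 2.6182 hit at Δt = 2.5640 (t = 4.4685), x⁻ = (-2.6182) → reset → x⁺ = (-2.3726), jump to mode 1
Mode 1: guard c·x = -0.7622 hit at Δt = 0.6849 (t = 5.1534), x⁻ = (-0.7622) → reset → x⁺ = (-0.2775), jump to mode 0
Mode 0: guard c·x = 2.6182 hit at Δt = 2.5640 (t = 7.7175), x⁻ = (-2.6182) → reset → x⁺ = (-2.3726), jump to mode 1
Mode 1: flow for 0.6684 to horizon, guard not reached → x = (-0.7950)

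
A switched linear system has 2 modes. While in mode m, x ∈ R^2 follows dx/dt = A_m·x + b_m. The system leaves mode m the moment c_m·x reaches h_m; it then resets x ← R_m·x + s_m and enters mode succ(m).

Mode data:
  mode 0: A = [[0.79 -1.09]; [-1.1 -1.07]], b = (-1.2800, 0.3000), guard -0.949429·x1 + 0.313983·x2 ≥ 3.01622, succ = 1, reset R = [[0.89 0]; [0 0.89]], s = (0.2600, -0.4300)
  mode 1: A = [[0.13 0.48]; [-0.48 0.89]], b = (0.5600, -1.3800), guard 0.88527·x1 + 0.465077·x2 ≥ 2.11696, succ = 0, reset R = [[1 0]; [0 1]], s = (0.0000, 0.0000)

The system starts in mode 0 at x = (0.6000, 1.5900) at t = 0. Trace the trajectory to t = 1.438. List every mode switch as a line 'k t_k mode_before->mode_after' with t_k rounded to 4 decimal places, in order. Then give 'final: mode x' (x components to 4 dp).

1 0.9966 0->1
final: 1 -1.7847 1.0907

Mode 0: guard c·x = 3.0162 hit at Δt = 0.9966 (t = 0.9966), x⁻ = (-2.6848, 1.4880) → reset → x⁺ = (-2.1295, 0.8943), jump to mode 1
Mode 1: flow for 0.4414 to horizon, guard not reached → x = (-1.7847, 1.0907)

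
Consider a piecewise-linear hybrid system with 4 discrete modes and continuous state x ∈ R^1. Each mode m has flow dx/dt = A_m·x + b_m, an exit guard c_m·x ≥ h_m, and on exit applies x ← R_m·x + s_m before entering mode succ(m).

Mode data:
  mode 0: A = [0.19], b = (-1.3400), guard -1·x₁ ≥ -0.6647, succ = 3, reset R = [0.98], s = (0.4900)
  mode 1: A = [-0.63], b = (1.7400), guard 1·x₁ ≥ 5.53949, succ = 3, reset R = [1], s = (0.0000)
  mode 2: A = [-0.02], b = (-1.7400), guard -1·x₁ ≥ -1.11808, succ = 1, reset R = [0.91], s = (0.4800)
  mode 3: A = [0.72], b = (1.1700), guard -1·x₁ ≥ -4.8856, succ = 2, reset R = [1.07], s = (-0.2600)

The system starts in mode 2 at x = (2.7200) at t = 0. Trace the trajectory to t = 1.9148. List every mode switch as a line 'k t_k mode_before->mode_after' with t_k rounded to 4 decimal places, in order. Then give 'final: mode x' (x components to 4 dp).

Mode 2: guard c·x = -1.1181 hit at Δt = 0.9008 (t = 0.9008), x⁻ = (1.1181) → reset → x⁺ = (1.4975), jump to mode 1
Mode 1: flow for 1.0140 to horizon, guard not reached → x = (2.0944)

1 0.9008 2->1
final: 1 2.0944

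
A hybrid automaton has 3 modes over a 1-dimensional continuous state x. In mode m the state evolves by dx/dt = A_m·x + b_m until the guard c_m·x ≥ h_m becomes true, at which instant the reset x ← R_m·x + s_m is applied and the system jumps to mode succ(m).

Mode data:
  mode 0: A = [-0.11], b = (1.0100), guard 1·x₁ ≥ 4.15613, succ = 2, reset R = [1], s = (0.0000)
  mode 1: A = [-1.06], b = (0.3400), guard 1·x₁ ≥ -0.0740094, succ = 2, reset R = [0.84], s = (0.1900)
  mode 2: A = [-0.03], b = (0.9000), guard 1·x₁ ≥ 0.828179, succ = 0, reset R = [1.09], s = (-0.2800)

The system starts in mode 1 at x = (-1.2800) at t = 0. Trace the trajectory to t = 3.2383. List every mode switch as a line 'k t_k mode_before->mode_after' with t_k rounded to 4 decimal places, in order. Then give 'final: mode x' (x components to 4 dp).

1 1.3207 1->2
2 2.1115 2->0
final: 0 1.6205

Mode 1: guard c·x = -0.0740 hit at Δt = 1.3207 (t = 1.3207), x⁻ = (-0.0740) → reset → x⁺ = (0.1278), jump to mode 2
Mode 2: guard c·x = 0.8282 hit at Δt = 0.7908 (t = 2.1115), x⁻ = (0.8282) → reset → x⁺ = (0.6227), jump to mode 0
Mode 0: flow for 1.1268 to horizon, guard not reached → x = (1.6205)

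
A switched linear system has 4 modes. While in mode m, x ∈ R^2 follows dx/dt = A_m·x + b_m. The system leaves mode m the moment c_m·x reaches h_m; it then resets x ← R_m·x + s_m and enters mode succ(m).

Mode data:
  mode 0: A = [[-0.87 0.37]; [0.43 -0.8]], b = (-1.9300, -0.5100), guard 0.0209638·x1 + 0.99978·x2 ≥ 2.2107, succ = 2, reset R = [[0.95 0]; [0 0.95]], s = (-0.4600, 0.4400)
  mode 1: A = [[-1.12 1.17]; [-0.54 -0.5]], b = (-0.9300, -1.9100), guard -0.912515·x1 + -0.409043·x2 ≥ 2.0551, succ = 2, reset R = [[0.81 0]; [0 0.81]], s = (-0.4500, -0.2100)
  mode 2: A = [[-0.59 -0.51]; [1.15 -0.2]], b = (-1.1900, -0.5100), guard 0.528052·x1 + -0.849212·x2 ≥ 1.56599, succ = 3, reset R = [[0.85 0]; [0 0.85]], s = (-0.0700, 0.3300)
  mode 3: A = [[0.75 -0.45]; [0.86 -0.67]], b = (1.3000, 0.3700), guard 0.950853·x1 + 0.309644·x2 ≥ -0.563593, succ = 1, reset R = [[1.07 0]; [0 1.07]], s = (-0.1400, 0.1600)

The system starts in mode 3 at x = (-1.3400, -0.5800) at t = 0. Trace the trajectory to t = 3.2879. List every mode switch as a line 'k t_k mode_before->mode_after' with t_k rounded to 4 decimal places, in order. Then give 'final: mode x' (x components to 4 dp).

1 1.0487 3->1
2 2.2307 1->2
3 2.9184 2->3
final: 3 -0.6046 -1.6057

Mode 3: guard c·x = -0.5636 hit at Δt = 1.0487 (t = 1.0487), x⁻ = (-0.4046, -0.5778) → reset → x⁺ = (-0.5729, -0.4583), jump to mode 1
Mode 1: guard c·x = 2.0551 hit at Δt = 1.1820 (t = 2.2307), x⁻ = (-1.6258, -1.3972) → reset → x⁺ = (-1.7669, -1.3418), jump to mode 2
Mode 2: guard c·x = 1.5660 hit at Δt = 0.6877 (t = 2.9184), x⁻ = (-1.2523, -2.6227) → reset → x⁺ = (-1.1344, -1.8993), jump to mode 3
Mode 3: flow for 0.3695 to horizon, guard not reached → x = (-0.6046, -1.6057)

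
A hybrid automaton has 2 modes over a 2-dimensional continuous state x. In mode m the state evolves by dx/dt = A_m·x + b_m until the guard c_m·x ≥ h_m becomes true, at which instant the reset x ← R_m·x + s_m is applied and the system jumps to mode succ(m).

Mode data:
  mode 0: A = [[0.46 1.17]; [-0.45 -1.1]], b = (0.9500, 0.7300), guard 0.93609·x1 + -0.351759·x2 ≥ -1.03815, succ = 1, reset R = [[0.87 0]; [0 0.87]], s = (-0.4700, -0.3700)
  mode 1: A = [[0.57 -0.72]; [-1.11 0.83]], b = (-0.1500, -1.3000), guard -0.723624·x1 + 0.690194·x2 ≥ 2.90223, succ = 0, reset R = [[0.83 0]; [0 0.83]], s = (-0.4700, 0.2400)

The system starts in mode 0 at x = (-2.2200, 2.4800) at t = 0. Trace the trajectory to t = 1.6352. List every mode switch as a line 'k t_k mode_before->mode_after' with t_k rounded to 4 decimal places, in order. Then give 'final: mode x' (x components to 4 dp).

Mode 0: guard c·x = -1.0381 hit at Δt = 0.6273 (t = 0.6273), x⁻ = (-0.4237, 1.8239) → reset → x⁺ = (-0.8386, 1.2168), jump to mode 1
Mode 1: guard c·x = 2.9022 hit at Δt = 0.5765 (t = 1.2038), x⁻ = (-2.0202, 2.0869) → reset → x⁺ = (-2.1467, 1.9721), jump to mode 0
Mode 0: flow for 0.4314 to horizon, guard not reached → x = (-1.1264, 1.7255)

1 0.6273 0->1
2 1.2038 1->0
final: 0 -1.1264 1.7255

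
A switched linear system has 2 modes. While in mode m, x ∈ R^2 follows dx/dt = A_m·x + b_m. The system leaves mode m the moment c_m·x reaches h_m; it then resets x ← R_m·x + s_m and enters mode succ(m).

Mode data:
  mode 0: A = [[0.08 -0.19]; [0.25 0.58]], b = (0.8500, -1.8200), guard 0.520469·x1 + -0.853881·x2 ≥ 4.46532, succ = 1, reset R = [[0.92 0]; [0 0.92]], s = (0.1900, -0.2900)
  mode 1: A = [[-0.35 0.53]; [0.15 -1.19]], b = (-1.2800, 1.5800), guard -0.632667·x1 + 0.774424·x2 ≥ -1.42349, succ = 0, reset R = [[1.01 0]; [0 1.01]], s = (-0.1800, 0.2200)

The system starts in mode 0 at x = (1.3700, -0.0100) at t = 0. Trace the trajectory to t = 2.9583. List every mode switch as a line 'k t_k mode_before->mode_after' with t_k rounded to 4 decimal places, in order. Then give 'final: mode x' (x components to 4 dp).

Mode 0: guard c·x = 4.4653 hit at Δt = 1.5250 (t = 1.5250), x⁻ = (3.3564, -3.1836) → reset → x⁺ = (3.2779, -3.2189), jump to mode 1
Mode 1: guard c·x = -1.4235 hit at Δt = 0.6242 (t = 2.1492), x⁻ = (1.3990, -0.6952) → reset → x⁺ = (1.2329, -0.4822), jump to mode 0
Mode 0: flow for 0.8091 to horizon, guard not reached → x = (2.2309, -2.2202)

1 1.5250 0->1
2 2.1492 1->0
final: 0 2.2309 -2.2202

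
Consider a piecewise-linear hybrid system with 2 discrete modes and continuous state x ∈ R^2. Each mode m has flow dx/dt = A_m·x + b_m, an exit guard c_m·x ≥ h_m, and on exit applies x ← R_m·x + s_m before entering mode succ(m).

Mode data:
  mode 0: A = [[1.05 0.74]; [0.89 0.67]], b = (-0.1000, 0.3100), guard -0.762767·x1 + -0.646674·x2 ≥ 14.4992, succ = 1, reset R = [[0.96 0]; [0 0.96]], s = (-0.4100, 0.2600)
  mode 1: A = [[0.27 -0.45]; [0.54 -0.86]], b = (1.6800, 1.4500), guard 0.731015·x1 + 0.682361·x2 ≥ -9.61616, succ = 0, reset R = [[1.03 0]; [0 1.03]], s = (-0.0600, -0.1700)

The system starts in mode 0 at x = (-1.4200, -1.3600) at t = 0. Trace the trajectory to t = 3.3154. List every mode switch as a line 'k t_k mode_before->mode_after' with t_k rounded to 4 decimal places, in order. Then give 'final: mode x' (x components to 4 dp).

Mode 0: guard c·x = 14.4992 hit at Δt = 1.1998 (t = 1.1998), x⁻ = (-11.1151, -9.3107) → reset → x⁺ = (-11.0805, -8.6783), jump to mode 1
Mode 1: guard c·x = -9.6162 hit at Δt = 1.3588 (t = 2.5586), x⁻ = (-8.0099, -5.5115) → reset → x⁺ = (-8.3102, -5.8468), jump to mode 0
Mode 0: guard c·x = 14.4992 hit at Δt = 0.2122 (t = 2.7708), x⁻ = (-11.6602, -8.6677) → reset → x⁺ = (-11.6038, -8.0610), jump to mode 1
Mode 1: flow for 0.5446 to horizon, guard not reached → x = (-10.4689, -6.9952)

1 1.1998 0->1
2 2.5586 1->0
3 2.7708 0->1
final: 1 -10.4689 -6.9952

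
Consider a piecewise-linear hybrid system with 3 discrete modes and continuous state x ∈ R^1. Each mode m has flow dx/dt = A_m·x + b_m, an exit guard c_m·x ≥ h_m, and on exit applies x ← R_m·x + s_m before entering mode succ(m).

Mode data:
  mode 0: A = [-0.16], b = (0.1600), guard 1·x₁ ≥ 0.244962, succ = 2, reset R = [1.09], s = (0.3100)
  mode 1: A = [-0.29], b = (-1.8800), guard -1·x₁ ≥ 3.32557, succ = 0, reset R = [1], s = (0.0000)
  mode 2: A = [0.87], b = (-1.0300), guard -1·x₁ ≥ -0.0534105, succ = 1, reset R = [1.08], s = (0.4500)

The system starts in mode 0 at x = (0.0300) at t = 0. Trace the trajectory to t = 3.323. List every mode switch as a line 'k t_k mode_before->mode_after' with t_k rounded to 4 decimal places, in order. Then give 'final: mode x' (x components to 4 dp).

1 1.5658 0->2
2 2.2808 2->1
final: 1 -1.3157

Mode 0: guard c·x = 0.2450 hit at Δt = 1.5658 (t = 1.5658), x⁻ = (0.2450) → reset → x⁺ = (0.5770), jump to mode 2
Mode 2: guard c·x = -0.0534 hit at Δt = 0.7150 (t = 2.2808), x⁻ = (0.0534) → reset → x⁺ = (0.5077), jump to mode 1
Mode 1: flow for 1.0422 to horizon, guard not reached → x = (-1.3157)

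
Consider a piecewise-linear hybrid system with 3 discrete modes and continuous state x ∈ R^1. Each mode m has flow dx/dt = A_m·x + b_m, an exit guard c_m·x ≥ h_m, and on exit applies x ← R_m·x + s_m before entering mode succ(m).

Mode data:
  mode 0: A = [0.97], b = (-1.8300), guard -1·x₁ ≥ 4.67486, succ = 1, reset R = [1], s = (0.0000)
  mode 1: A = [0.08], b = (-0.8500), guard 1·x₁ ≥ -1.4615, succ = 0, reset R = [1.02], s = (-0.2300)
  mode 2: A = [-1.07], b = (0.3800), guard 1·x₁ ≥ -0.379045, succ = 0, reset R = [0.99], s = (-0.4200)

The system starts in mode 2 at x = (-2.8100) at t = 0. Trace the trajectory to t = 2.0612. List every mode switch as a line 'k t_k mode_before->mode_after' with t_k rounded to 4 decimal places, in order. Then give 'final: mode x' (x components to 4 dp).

1 1.3656 2->0
final: 0 -3.3792

Mode 2: guard c·x = -0.3790 hit at Δt = 1.3656 (t = 1.3656), x⁻ = (-0.3790) → reset → x⁺ = (-0.7953), jump to mode 0
Mode 0: flow for 0.6956 to horizon, guard not reached → x = (-3.3792)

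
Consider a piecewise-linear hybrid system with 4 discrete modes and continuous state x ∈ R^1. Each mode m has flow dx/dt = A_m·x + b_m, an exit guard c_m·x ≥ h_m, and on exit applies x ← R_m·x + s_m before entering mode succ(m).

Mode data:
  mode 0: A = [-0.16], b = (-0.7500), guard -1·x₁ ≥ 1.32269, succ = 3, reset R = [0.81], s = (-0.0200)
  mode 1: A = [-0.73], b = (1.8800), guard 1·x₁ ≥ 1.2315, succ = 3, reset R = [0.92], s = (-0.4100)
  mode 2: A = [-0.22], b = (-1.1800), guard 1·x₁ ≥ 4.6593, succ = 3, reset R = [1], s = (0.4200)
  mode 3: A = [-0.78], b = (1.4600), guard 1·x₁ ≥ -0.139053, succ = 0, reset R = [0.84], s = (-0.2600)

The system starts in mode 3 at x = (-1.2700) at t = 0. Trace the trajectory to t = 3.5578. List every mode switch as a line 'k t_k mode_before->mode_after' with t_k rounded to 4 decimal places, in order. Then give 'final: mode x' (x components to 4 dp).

Mode 3: guard c·x = -0.1391 hit at Δt = 0.5721 (t = 0.5721), x⁻ = (-0.1391) → reset → x⁺ = (-0.3768), jump to mode 0
Mode 0: guard c·x = 1.3227 hit at Δt = 1.5483 (t = 2.1204), x⁻ = (-1.3227) → reset → x⁺ = (-1.0914), jump to mode 3
Mode 3: guard c·x = -0.1391 hit at Δt = 0.4971 (t = 2.6175), x⁻ = (-0.1391) → reset → x⁺ = (-0.3768), jump to mode 0
Mode 0: flow for 0.9403 to horizon, guard not reached → x = (-0.9789)

1 0.5721 3->0
2 2.1204 0->3
3 2.6175 3->0
final: 0 -0.9789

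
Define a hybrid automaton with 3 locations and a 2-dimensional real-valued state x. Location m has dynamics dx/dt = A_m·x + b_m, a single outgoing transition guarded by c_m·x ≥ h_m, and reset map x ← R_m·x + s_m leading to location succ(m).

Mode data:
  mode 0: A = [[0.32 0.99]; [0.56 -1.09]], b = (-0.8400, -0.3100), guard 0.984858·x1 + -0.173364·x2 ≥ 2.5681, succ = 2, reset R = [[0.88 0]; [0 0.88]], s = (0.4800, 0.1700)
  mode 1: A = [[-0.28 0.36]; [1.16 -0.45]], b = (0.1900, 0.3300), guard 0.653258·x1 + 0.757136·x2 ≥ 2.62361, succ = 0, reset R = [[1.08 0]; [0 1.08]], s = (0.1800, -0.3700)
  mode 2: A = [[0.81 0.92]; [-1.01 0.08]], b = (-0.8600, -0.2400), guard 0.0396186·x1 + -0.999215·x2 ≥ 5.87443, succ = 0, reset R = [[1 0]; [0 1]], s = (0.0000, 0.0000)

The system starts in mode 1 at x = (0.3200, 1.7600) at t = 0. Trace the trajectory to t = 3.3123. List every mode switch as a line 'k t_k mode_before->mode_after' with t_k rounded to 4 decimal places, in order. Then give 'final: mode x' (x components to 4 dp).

Mode 1: guard c·x = 2.6236 hit at Δt = 1.4722 (t = 1.4722), x⁻ = (1.2968, 2.3463) → reset → x⁺ = (1.5805, 2.1640), jump to mode 0
Mode 0: guard c·x = 2.5681 hit at Δt = 0.8235 (t = 2.2957), x⁻ = (2.8582, 1.4237) → reset → x⁺ = (2.9952, 1.4229), jump to mode 2
Mode 2: flow for 1.0166 to horizon, guard not reached → x = (4.9424, -3.1802)

1 1.4722 1->0
2 2.2957 0->2
final: 2 4.9424 -3.1802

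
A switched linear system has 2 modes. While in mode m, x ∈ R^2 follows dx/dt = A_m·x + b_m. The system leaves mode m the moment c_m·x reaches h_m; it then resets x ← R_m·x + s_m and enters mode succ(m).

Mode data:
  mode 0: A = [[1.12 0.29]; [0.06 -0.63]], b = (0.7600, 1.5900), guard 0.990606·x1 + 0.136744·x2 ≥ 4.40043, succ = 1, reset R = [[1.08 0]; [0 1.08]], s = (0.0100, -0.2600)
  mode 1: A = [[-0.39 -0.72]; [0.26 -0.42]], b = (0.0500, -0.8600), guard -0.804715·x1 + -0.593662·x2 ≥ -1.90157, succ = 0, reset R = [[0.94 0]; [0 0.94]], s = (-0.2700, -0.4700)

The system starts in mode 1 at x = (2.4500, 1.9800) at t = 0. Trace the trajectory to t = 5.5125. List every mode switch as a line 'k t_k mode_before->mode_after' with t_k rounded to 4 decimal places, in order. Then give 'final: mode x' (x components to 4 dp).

1 0.5790 1->0
2 1.4356 0->1
3 2.8355 1->0
4 3.5510 0->1
5 5.0525 1->0
final: 0 3.2669 0.6474

Mode 1: guard c·x = -1.9016 hit at Δt = 0.5790 (t = 0.5790), x⁻ = (1.3621, 1.3567) → reset → x⁺ = (1.0104, 0.8053), jump to mode 0
Mode 0: guard c·x = 4.4004 hit at Δt = 0.8566 (t = 1.4356), x⁻ = (4.2184, 1.6208) → reset → x⁺ = (4.5659, 1.4905), jump to mode 1
Mode 1: guard c·x = -1.9016 hit at Δt = 1.3999 (t = 2.8355), x⁻ = (1.8389, 0.7104) → reset → x⁺ = (1.4586, 0.1978), jump to mode 0
Mode 0: guard c·x = 4.4004 hit at Δt = 0.7155 (t = 3.5510), x⁻ = (4.2851, 1.1377) → reset → x⁺ = (4.6379, 0.9687), jump to mode 1
Mode 1: guard c·x = -1.9016 hit at Δt = 1.5015 (t = 5.0525), x⁻ = (2.0420, 0.4352) → reset → x⁺ = (1.6495, -0.0609), jump to mode 0
Mode 0: flow for 0.4600 to horizon, guard not reached → x = (3.2669, 0.6474)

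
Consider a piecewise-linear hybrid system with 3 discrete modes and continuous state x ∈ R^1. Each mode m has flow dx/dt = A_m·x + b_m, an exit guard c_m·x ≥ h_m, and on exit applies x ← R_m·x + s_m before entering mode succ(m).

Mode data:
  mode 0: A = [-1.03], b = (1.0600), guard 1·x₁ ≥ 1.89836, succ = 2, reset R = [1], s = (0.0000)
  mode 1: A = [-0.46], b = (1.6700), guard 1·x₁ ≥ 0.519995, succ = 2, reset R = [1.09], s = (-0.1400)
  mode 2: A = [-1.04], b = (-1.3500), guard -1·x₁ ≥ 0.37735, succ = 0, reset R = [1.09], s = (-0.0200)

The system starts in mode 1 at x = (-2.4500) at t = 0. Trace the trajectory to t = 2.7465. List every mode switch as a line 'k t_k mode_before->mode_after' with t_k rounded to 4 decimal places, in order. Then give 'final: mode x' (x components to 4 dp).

1 1.4572 1->2
2 2.0608 2->0
final: 0 0.3084

Mode 1: guard c·x = 0.5200 hit at Δt = 1.4572 (t = 1.4572), x⁻ = (0.5200) → reset → x⁺ = (0.4268), jump to mode 2
Mode 2: guard c·x = 0.3774 hit at Δt = 0.6036 (t = 2.0608), x⁻ = (-0.3774) → reset → x⁺ = (-0.4313), jump to mode 0
Mode 0: flow for 0.6857 to horizon, guard not reached → x = (0.3084)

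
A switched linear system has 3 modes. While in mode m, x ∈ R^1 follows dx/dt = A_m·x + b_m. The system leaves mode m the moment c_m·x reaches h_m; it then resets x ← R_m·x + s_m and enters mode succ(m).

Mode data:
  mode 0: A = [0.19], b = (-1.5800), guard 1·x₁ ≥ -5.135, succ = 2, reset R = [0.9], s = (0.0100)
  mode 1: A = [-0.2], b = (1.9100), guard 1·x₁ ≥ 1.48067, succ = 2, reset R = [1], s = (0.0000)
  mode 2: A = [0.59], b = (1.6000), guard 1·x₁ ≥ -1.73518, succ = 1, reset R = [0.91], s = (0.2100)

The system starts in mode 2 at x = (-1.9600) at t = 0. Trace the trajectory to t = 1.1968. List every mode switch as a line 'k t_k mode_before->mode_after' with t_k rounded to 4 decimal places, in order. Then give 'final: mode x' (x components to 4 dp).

Mode 2: guard c·x = -1.7352 hit at Δt = 0.4434 (t = 0.4434), x⁻ = (-1.7352) → reset → x⁺ = (-1.3690), jump to mode 1
Mode 1: flow for 0.7534 to horizon, guard not reached → x = (0.1583)

1 0.4434 2->1
final: 1 0.1583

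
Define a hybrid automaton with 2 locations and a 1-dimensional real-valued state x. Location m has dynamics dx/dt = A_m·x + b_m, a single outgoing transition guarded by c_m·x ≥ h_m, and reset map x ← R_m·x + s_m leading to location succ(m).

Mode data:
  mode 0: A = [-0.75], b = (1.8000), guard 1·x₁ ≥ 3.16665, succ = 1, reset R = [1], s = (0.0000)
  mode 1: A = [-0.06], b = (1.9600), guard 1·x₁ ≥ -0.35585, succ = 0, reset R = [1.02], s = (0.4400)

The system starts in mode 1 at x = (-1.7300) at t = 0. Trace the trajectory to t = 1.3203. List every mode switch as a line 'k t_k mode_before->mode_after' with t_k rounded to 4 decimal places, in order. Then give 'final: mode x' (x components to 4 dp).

1 0.6795 1->0
final: 0 0.9634

Mode 1: guard c·x = -0.3558 hit at Δt = 0.6795 (t = 0.6795), x⁻ = (-0.3559) → reset → x⁺ = (0.0770), jump to mode 0
Mode 0: flow for 0.6408 to horizon, guard not reached → x = (0.9634)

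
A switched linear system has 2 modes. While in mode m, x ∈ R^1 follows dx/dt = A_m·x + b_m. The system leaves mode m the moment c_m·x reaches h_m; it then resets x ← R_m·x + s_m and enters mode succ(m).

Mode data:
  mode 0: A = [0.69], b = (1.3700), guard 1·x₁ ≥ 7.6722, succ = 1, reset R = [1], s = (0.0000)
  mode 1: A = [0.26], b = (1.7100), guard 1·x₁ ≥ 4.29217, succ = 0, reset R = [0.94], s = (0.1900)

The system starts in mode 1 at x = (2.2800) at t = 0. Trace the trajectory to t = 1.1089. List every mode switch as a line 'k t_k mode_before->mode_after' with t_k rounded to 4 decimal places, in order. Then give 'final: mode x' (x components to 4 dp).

1 0.7874 1->0
final: 0 5.7670

Mode 1: guard c·x = 4.2922 hit at Δt = 0.7874 (t = 0.7874), x⁻ = (4.2922) → reset → x⁺ = (4.2246), jump to mode 0
Mode 0: flow for 0.3215 to horizon, guard not reached → x = (5.7670)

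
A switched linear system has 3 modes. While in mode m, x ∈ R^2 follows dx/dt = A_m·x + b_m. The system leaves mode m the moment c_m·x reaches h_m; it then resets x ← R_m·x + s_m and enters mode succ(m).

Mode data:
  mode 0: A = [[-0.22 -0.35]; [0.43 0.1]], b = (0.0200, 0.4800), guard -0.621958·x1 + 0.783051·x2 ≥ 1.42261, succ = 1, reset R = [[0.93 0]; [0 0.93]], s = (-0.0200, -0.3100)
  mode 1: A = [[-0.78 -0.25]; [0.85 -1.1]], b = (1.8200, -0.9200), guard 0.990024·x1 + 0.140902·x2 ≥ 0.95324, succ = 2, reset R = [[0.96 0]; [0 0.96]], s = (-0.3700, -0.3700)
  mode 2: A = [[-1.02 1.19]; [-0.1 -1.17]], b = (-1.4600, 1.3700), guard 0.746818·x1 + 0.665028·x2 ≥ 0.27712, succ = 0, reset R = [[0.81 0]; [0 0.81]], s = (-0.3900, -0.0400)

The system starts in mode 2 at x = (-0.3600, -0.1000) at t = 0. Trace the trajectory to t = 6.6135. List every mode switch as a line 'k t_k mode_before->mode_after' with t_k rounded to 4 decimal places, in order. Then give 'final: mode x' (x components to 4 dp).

Mode 2: guard c·x = 0.2771 hit at Δt = 1.5479 (t = 1.5479), x⁻ = (-0.5256, 1.0070) → reset → x⁺ = (-0.8158, 0.7757), jump to mode 0
Mode 0: guard c·x = 1.4226 hit at Δt = 1.4248 (t = 2.9727), x⁻ = (-0.9672, 1.0485) → reset → x⁺ = (-0.9195, 0.6651), jump to mode 1
Mode 1: guard c·x = 0.9532 hit at Δt = 1.1256 (t = 4.0983), x⁻ = (0.9929, -0.2112) → reset → x⁺ = (0.5832, -0.5728), jump to mode 2
Mode 2: guard c·x = 0.2771 hit at Δt = 1.6912 (t = 5.7895), x⁻ = (-0.4853, 0.9617) → reset → x⁺ = (-0.7831, 0.7390), jump to mode 0
Mode 0: flow for 0.8240 to horizon, guard not reached → x = (-0.8570, 0.9132)

1 1.5479 2->0
2 2.9727 0->1
3 4.0983 1->2
4 5.7895 2->0
final: 0 -0.8570 0.9132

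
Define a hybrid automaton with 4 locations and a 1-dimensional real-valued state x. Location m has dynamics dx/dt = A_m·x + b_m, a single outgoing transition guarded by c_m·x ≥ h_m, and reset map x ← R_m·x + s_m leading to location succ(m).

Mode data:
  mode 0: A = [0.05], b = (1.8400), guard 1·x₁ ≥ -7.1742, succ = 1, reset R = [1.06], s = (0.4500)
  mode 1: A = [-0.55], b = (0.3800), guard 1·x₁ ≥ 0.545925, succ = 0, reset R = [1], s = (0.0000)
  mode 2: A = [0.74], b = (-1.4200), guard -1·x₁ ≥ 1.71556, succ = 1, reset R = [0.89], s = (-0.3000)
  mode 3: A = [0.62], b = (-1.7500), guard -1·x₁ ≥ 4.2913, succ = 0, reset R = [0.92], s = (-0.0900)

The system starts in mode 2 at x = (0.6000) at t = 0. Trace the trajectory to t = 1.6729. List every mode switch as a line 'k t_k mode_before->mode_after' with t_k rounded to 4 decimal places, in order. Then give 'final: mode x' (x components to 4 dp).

1 1.3698 2->1
final: 1 -1.4402

Mode 2: guard c·x = 1.7156 hit at Δt = 1.3698 (t = 1.3698), x⁻ = (-1.7156) → reset → x⁺ = (-1.8268), jump to mode 1
Mode 1: flow for 0.3031 to horizon, guard not reached → x = (-1.4402)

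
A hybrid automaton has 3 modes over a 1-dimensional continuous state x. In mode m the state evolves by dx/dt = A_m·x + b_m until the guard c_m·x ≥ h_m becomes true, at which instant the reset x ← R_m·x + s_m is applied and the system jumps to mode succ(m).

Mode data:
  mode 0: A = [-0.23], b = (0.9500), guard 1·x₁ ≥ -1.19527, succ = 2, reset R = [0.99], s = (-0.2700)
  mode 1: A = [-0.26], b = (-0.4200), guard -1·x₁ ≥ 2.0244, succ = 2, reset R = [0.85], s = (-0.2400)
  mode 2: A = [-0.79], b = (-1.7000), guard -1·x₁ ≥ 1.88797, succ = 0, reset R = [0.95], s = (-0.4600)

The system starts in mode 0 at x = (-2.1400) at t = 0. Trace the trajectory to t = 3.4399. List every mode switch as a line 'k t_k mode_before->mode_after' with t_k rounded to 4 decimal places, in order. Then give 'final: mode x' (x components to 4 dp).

1 0.7100 0->2
2 1.9421 2->0
3 2.7302 0->2
final: 2 -1.7531

Mode 0: guard c·x = -1.1953 hit at Δt = 0.7100 (t = 0.7100), x⁻ = (-1.1953) → reset → x⁺ = (-1.4533), jump to mode 2
Mode 2: guard c·x = 1.8880 hit at Δt = 1.2321 (t = 1.9421), x⁻ = (-1.8880) → reset → x⁺ = (-2.2536), jump to mode 0
Mode 0: guard c·x = -1.1953 hit at Δt = 0.7880 (t = 2.7302), x⁻ = (-1.1953) → reset → x⁺ = (-1.4533), jump to mode 2
Mode 2: flow for 0.7097 to horizon, guard not reached → x = (-1.7531)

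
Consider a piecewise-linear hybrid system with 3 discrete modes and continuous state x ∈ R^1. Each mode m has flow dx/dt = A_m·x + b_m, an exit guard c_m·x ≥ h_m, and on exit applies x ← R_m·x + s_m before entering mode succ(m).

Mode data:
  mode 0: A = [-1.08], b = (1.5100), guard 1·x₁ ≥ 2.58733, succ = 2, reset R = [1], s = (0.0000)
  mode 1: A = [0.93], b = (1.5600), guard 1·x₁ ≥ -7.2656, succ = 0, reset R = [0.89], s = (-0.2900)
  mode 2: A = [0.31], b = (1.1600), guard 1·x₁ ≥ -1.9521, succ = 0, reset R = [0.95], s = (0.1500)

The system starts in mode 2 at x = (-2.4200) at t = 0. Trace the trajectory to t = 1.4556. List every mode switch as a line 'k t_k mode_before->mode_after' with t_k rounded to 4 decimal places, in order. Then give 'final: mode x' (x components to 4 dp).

1 0.9775 2->0
final: 0 -0.4532

Mode 2: guard c·x = -1.9521 hit at Δt = 0.9775 (t = 0.9775), x⁻ = (-1.9521) → reset → x⁺ = (-1.7045), jump to mode 0
Mode 0: flow for 0.4781 to horizon, guard not reached → x = (-0.4532)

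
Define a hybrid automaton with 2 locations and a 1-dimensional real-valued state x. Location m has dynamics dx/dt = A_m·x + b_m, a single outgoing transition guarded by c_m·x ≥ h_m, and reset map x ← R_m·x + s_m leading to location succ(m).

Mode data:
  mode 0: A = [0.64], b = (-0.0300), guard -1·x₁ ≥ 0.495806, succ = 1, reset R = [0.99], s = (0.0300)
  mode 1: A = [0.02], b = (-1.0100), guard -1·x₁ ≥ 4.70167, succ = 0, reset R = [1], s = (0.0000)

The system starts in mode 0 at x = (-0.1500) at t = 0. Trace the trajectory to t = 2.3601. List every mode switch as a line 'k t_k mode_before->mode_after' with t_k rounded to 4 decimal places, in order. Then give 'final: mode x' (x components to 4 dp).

Mode 0: guard c·x = 0.4958 hit at Δt = 1.5843 (t = 1.5843), x⁻ = (-0.4958) → reset → x⁺ = (-0.4608), jump to mode 1
Mode 1: flow for 0.7758 to horizon, guard not reached → x = (-1.2577)

1 1.5843 0->1
final: 1 -1.2577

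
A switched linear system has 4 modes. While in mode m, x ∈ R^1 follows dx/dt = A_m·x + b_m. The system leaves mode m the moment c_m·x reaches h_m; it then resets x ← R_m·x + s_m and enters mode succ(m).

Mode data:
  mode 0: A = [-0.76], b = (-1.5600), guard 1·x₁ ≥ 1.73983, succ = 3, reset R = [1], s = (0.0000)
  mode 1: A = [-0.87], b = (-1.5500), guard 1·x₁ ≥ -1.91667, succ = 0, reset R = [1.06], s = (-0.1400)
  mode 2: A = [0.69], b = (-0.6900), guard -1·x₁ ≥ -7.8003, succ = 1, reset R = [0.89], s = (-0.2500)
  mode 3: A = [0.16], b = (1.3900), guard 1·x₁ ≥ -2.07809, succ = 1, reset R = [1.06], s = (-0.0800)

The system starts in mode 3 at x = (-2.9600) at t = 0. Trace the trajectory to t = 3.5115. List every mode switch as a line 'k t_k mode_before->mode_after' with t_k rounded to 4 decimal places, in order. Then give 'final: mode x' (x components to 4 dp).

Mode 3: guard c·x = -2.0781 hit at Δt = 0.8951 (t = 0.8951), x⁻ = (-2.0781) → reset → x⁺ = (-2.2828), jump to mode 1
Mode 1: guard c·x = -1.9167 hit at Δt = 1.5071 (t = 2.4022), x⁻ = (-1.9167) → reset → x⁺ = (-2.1717), jump to mode 0
Mode 0: flow for 1.1093 to horizon, guard not reached → x = (-2.1039)

1 0.8951 3->1
2 2.4022 1->0
final: 0 -2.1039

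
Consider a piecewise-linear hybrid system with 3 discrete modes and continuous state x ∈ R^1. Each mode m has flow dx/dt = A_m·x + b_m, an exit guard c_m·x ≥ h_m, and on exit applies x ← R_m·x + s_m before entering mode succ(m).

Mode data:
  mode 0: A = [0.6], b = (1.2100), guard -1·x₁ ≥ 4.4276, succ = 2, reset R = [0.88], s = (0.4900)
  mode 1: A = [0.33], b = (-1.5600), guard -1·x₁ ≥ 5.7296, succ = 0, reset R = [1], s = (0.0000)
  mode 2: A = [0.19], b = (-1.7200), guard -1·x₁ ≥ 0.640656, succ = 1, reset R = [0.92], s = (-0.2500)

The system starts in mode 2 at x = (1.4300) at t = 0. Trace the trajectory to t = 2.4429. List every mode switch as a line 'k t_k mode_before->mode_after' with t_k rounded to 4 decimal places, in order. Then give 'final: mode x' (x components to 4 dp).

Mode 2: guard c·x = 0.6407 hit at Δt = 1.2648 (t = 1.2648), x⁻ = (-0.6407) → reset → x⁺ = (-0.8394), jump to mode 1
Mode 1: flow for 1.1781 to horizon, guard not reached → x = (-3.4845)

1 1.2648 2->1
final: 1 -3.4845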